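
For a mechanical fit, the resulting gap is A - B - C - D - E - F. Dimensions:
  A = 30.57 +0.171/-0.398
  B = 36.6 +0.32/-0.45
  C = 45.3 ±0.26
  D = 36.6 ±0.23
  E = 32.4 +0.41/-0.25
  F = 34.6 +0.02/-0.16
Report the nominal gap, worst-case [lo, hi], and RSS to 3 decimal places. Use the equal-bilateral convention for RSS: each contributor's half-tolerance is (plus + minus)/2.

nominal=-154.930 wc=[-156.568,-153.409] rss=0.683

Stack each dimension's contribution:
  +A: nom +30.570 → Σnom=30.570; wc +0.171/-0.398 → slack +0.171/-0.398; half-tol=0.285, Σhalf²=0.080940
  -B: nom -36.600 → Σnom=-6.030; wc +0.450/-0.320 → slack +0.621/-0.718; half-tol=0.385, Σhalf²=0.229165
  -C: nom -45.300 → Σnom=-51.330; wc +0.260/-0.260 → slack +0.881/-0.978; half-tol=0.260, Σhalf²=0.296765
  -D: nom -36.600 → Σnom=-87.930; wc +0.230/-0.230 → slack +1.111/-1.208; half-tol=0.230, Σhalf²=0.349665
  -E: nom -32.400 → Σnom=-120.330; wc +0.250/-0.410 → slack +1.361/-1.618; half-tol=0.330, Σhalf²=0.458565
  -F: nom -34.600 → Σnom=-154.930; wc +0.160/-0.020 → slack +1.521/-1.638; half-tol=0.090, Σhalf²=0.466665
Nominal = -154.930. Worst-case = [-154.930 - 1.638, -154.930 + 1.521] = [-156.568, -153.409]. RSS = √0.466665 = 0.683.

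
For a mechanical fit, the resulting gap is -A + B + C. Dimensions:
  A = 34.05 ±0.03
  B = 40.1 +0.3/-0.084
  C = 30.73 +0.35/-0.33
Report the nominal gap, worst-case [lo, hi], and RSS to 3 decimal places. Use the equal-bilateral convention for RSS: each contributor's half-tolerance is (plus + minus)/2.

Stack each dimension's contribution:
  -A: nom -34.050 → Σnom=-34.050; wc +0.030/-0.030 → slack +0.030/-0.030; half-tol=0.030, Σhalf²=0.000900
  +B: nom +40.100 → Σnom=6.050; wc +0.300/-0.084 → slack +0.330/-0.114; half-tol=0.192, Σhalf²=0.037764
  +C: nom +30.730 → Σnom=36.780; wc +0.350/-0.330 → slack +0.680/-0.444; half-tol=0.340, Σhalf²=0.153364
Nominal = 36.780. Worst-case = [36.780 - 0.444, 36.780 + 0.680] = [36.336, 37.460]. RSS = √0.153364 = 0.392.

nominal=36.780 wc=[36.336,37.460] rss=0.392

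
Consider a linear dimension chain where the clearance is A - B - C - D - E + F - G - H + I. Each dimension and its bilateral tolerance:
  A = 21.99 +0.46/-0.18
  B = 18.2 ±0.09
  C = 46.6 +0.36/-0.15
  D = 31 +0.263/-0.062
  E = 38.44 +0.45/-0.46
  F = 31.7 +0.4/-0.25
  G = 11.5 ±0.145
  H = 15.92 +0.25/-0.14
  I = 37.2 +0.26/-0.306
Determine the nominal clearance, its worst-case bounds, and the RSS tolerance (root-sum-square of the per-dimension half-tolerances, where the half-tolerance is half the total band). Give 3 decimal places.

Stack each dimension's contribution:
  +A: nom +21.990 → Σnom=21.990; wc +0.460/-0.180 → slack +0.460/-0.180; half-tol=0.320, Σhalf²=0.102400
  -B: nom -18.200 → Σnom=3.790; wc +0.090/-0.090 → slack +0.550/-0.270; half-tol=0.090, Σhalf²=0.110500
  -C: nom -46.600 → Σnom=-42.810; wc +0.150/-0.360 → slack +0.700/-0.630; half-tol=0.255, Σhalf²=0.175525
  -D: nom -31.000 → Σnom=-73.810; wc +0.062/-0.263 → slack +0.762/-0.893; half-tol=0.163, Σhalf²=0.201931
  -E: nom -38.440 → Σnom=-112.250; wc +0.460/-0.450 → slack +1.222/-1.343; half-tol=0.455, Σhalf²=0.408956
  +F: nom +31.700 → Σnom=-80.550; wc +0.400/-0.250 → slack +1.622/-1.593; half-tol=0.325, Σhalf²=0.514581
  -G: nom -11.500 → Σnom=-92.050; wc +0.145/-0.145 → slack +1.767/-1.738; half-tol=0.145, Σhalf²=0.535606
  -H: nom -15.920 → Σnom=-107.970; wc +0.140/-0.250 → slack +1.907/-1.988; half-tol=0.195, Σhalf²=0.573631
  +I: nom +37.200 → Σnom=-70.770; wc +0.260/-0.306 → slack +2.167/-2.294; half-tol=0.283, Σhalf²=0.653720
Nominal = -70.770. Worst-case = [-70.770 - 2.294, -70.770 + 2.167] = [-73.064, -68.603]. RSS = √0.653720 = 0.809.

nominal=-70.770 wc=[-73.064,-68.603] rss=0.809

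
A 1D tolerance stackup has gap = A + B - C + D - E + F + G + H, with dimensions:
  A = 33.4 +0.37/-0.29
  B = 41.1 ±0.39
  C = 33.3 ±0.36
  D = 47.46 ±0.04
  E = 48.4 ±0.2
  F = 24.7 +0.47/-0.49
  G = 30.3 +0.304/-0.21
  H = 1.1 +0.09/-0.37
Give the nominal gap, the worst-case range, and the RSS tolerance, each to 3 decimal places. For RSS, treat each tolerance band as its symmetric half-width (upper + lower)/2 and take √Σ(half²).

Stack each dimension's contribution:
  +A: nom +33.400 → Σnom=33.400; wc +0.370/-0.290 → slack +0.370/-0.290; half-tol=0.330, Σhalf²=0.108900
  +B: nom +41.100 → Σnom=74.500; wc +0.390/-0.390 → slack +0.760/-0.680; half-tol=0.390, Σhalf²=0.261000
  -C: nom -33.300 → Σnom=41.200; wc +0.360/-0.360 → slack +1.120/-1.040; half-tol=0.360, Σhalf²=0.390600
  +D: nom +47.460 → Σnom=88.660; wc +0.040/-0.040 → slack +1.160/-1.080; half-tol=0.040, Σhalf²=0.392200
  -E: nom -48.400 → Σnom=40.260; wc +0.200/-0.200 → slack +1.360/-1.280; half-tol=0.200, Σhalf²=0.432200
  +F: nom +24.700 → Σnom=64.960; wc +0.470/-0.490 → slack +1.830/-1.770; half-tol=0.480, Σhalf²=0.662600
  +G: nom +30.300 → Σnom=95.260; wc +0.304/-0.210 → slack +2.134/-1.980; half-tol=0.257, Σhalf²=0.728649
  +H: nom +1.100 → Σnom=96.360; wc +0.090/-0.370 → slack +2.224/-2.350; half-tol=0.230, Σhalf²=0.781549
Nominal = 96.360. Worst-case = [96.360 - 2.350, 96.360 + 2.224] = [94.010, 98.584]. RSS = √0.781549 = 0.884.

nominal=96.360 wc=[94.010,98.584] rss=0.884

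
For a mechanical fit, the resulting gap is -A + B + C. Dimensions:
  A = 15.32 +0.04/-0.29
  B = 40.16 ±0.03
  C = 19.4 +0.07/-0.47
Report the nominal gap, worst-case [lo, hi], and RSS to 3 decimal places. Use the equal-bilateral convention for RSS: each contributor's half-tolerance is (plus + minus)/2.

nominal=44.240 wc=[43.700,44.630] rss=0.318

Stack each dimension's contribution:
  -A: nom -15.320 → Σnom=-15.320; wc +0.290/-0.040 → slack +0.290/-0.040; half-tol=0.165, Σhalf²=0.027225
  +B: nom +40.160 → Σnom=24.840; wc +0.030/-0.030 → slack +0.320/-0.070; half-tol=0.030, Σhalf²=0.028125
  +C: nom +19.400 → Σnom=44.240; wc +0.070/-0.470 → slack +0.390/-0.540; half-tol=0.270, Σhalf²=0.101025
Nominal = 44.240. Worst-case = [44.240 - 0.540, 44.240 + 0.390] = [43.700, 44.630]. RSS = √0.101025 = 0.318.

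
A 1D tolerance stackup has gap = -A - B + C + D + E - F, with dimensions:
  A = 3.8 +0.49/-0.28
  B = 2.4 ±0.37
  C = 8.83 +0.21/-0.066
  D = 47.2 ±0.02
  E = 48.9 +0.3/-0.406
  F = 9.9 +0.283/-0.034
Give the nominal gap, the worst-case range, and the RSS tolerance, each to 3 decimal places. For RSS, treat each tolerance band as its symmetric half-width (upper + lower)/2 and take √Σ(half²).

Stack each dimension's contribution:
  -A: nom -3.800 → Σnom=-3.800; wc +0.280/-0.490 → slack +0.280/-0.490; half-tol=0.385, Σhalf²=0.148225
  -B: nom -2.400 → Σnom=-6.200; wc +0.370/-0.370 → slack +0.650/-0.860; half-tol=0.370, Σhalf²=0.285125
  +C: nom +8.830 → Σnom=2.630; wc +0.210/-0.066 → slack +0.860/-0.926; half-tol=0.138, Σhalf²=0.304169
  +D: nom +47.200 → Σnom=49.830; wc +0.020/-0.020 → slack +0.880/-0.946; half-tol=0.020, Σhalf²=0.304569
  +E: nom +48.900 → Σnom=98.730; wc +0.300/-0.406 → slack +1.180/-1.352; half-tol=0.353, Σhalf²=0.429178
  -F: nom -9.900 → Σnom=88.830; wc +0.034/-0.283 → slack +1.214/-1.635; half-tol=0.158, Σhalf²=0.454300
Nominal = 88.830. Worst-case = [88.830 - 1.635, 88.830 + 1.214] = [87.195, 90.044]. RSS = √0.454300 = 0.674.

nominal=88.830 wc=[87.195,90.044] rss=0.674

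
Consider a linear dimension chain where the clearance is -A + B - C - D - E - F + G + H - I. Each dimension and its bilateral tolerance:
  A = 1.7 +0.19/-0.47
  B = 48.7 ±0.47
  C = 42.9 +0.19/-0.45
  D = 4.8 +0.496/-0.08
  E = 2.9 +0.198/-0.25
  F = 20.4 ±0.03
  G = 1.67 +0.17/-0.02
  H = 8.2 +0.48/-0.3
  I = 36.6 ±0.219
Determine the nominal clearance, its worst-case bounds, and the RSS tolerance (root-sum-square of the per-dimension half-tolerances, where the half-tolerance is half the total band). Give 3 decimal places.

Stack each dimension's contribution:
  -A: nom -1.700 → Σnom=-1.700; wc +0.470/-0.190 → slack +0.470/-0.190; half-tol=0.330, Σhalf²=0.108900
  +B: nom +48.700 → Σnom=47.000; wc +0.470/-0.470 → slack +0.940/-0.660; half-tol=0.470, Σhalf²=0.329800
  -C: nom -42.900 → Σnom=4.100; wc +0.450/-0.190 → slack +1.390/-0.850; half-tol=0.320, Σhalf²=0.432200
  -D: nom -4.800 → Σnom=-0.700; wc +0.080/-0.496 → slack +1.470/-1.346; half-tol=0.288, Σhalf²=0.515144
  -E: nom -2.900 → Σnom=-3.600; wc +0.250/-0.198 → slack +1.720/-1.544; half-tol=0.224, Σhalf²=0.565320
  -F: nom -20.400 → Σnom=-24.000; wc +0.030/-0.030 → slack +1.750/-1.574; half-tol=0.030, Σhalf²=0.566220
  +G: nom +1.670 → Σnom=-22.330; wc +0.170/-0.020 → slack +1.920/-1.594; half-tol=0.095, Σhalf²=0.575245
  +H: nom +8.200 → Σnom=-14.130; wc +0.480/-0.300 → slack +2.400/-1.894; half-tol=0.390, Σhalf²=0.727345
  -I: nom -36.600 → Σnom=-50.730; wc +0.219/-0.219 → slack +2.619/-2.113; half-tol=0.219, Σhalf²=0.775306
Nominal = -50.730. Worst-case = [-50.730 - 2.113, -50.730 + 2.619] = [-52.843, -48.111]. RSS = √0.775306 = 0.881.

nominal=-50.730 wc=[-52.843,-48.111] rss=0.881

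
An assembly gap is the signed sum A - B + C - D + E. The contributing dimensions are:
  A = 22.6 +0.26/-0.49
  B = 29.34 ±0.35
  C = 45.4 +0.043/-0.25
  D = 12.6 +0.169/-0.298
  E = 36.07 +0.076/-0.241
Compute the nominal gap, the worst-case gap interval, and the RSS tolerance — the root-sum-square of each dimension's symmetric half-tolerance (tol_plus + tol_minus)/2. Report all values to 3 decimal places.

Stack each dimension's contribution:
  +A: nom +22.600 → Σnom=22.600; wc +0.260/-0.490 → slack +0.260/-0.490; half-tol=0.375, Σhalf²=0.140625
  -B: nom -29.340 → Σnom=-6.740; wc +0.350/-0.350 → slack +0.610/-0.840; half-tol=0.350, Σhalf²=0.263125
  +C: nom +45.400 → Σnom=38.660; wc +0.043/-0.250 → slack +0.653/-1.090; half-tol=0.146, Σhalf²=0.284587
  -D: nom -12.600 → Σnom=26.060; wc +0.298/-0.169 → slack +0.951/-1.259; half-tol=0.233, Σhalf²=0.339110
  +E: nom +36.070 → Σnom=62.130; wc +0.076/-0.241 → slack +1.027/-1.500; half-tol=0.159, Σhalf²=0.364232
Nominal = 62.130. Worst-case = [62.130 - 1.500, 62.130 + 1.027] = [60.630, 63.157]. RSS = √0.364232 = 0.604.

nominal=62.130 wc=[60.630,63.157] rss=0.604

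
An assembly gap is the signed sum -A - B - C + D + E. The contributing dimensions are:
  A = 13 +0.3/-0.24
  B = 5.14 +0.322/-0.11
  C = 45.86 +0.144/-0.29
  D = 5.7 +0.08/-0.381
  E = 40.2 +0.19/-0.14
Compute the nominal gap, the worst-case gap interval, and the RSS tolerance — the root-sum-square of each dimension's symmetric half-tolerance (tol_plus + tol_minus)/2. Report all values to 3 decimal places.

nominal=-18.100 wc=[-19.387,-17.190] rss=0.497

Stack each dimension's contribution:
  -A: nom -13.000 → Σnom=-13.000; wc +0.240/-0.300 → slack +0.240/-0.300; half-tol=0.270, Σhalf²=0.072900
  -B: nom -5.140 → Σnom=-18.140; wc +0.110/-0.322 → slack +0.350/-0.622; half-tol=0.216, Σhalf²=0.119556
  -C: nom -45.860 → Σnom=-64.000; wc +0.290/-0.144 → slack +0.640/-0.766; half-tol=0.217, Σhalf²=0.166645
  +D: nom +5.700 → Σnom=-58.300; wc +0.080/-0.381 → slack +0.720/-1.147; half-tol=0.231, Σhalf²=0.219775
  +E: nom +40.200 → Σnom=-18.100; wc +0.190/-0.140 → slack +0.910/-1.287; half-tol=0.165, Σhalf²=0.247000
Nominal = -18.100. Worst-case = [-18.100 - 1.287, -18.100 + 0.910] = [-19.387, -17.190]. RSS = √0.247000 = 0.497.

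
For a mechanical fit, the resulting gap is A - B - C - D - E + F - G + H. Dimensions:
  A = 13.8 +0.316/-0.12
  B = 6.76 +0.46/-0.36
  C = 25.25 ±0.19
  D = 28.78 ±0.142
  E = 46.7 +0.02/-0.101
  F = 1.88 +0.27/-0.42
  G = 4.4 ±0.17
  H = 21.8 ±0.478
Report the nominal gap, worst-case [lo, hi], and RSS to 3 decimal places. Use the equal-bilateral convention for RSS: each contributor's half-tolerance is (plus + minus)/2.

Stack each dimension's contribution:
  +A: nom +13.800 → Σnom=13.800; wc +0.316/-0.120 → slack +0.316/-0.120; half-tol=0.218, Σhalf²=0.047524
  -B: nom -6.760 → Σnom=7.040; wc +0.360/-0.460 → slack +0.676/-0.580; half-tol=0.410, Σhalf²=0.215624
  -C: nom -25.250 → Σnom=-18.210; wc +0.190/-0.190 → slack +0.866/-0.770; half-tol=0.190, Σhalf²=0.251724
  -D: nom -28.780 → Σnom=-46.990; wc +0.142/-0.142 → slack +1.008/-0.912; half-tol=0.142, Σhalf²=0.271888
  -E: nom -46.700 → Σnom=-93.690; wc +0.101/-0.020 → slack +1.109/-0.932; half-tol=0.061, Σhalf²=0.275548
  +F: nom +1.880 → Σnom=-91.810; wc +0.270/-0.420 → slack +1.379/-1.352; half-tol=0.345, Σhalf²=0.394573
  -G: nom -4.400 → Σnom=-96.210; wc +0.170/-0.170 → slack +1.549/-1.522; half-tol=0.170, Σhalf²=0.423473
  +H: nom +21.800 → Σnom=-74.410; wc +0.478/-0.478 → slack +2.027/-2.000; half-tol=0.478, Σhalf²=0.651957
Nominal = -74.410. Worst-case = [-74.410 - 2.000, -74.410 + 2.027] = [-76.410, -72.383]. RSS = √0.651957 = 0.807.

nominal=-74.410 wc=[-76.410,-72.383] rss=0.807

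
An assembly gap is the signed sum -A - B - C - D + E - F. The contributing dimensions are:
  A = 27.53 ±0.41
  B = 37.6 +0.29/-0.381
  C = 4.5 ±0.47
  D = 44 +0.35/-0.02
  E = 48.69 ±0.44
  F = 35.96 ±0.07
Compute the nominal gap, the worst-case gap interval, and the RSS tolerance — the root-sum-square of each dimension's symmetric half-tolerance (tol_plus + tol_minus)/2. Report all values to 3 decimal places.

Stack each dimension's contribution:
  -A: nom -27.530 → Σnom=-27.530; wc +0.410/-0.410 → slack +0.410/-0.410; half-tol=0.410, Σhalf²=0.168100
  -B: nom -37.600 → Σnom=-65.130; wc +0.381/-0.290 → slack +0.791/-0.700; half-tol=0.336, Σhalf²=0.280660
  -C: nom -4.500 → Σnom=-69.630; wc +0.470/-0.470 → slack +1.261/-1.170; half-tol=0.470, Σhalf²=0.501560
  -D: nom -44.000 → Σnom=-113.630; wc +0.020/-0.350 → slack +1.281/-1.520; half-tol=0.185, Σhalf²=0.535785
  +E: nom +48.690 → Σnom=-64.940; wc +0.440/-0.440 → slack +1.721/-1.960; half-tol=0.440, Σhalf²=0.729385
  -F: nom -35.960 → Σnom=-100.900; wc +0.070/-0.070 → slack +1.791/-2.030; half-tol=0.070, Σhalf²=0.734285
Nominal = -100.900. Worst-case = [-100.900 - 2.030, -100.900 + 1.791] = [-102.930, -99.109]. RSS = √0.734285 = 0.857.

nominal=-100.900 wc=[-102.930,-99.109] rss=0.857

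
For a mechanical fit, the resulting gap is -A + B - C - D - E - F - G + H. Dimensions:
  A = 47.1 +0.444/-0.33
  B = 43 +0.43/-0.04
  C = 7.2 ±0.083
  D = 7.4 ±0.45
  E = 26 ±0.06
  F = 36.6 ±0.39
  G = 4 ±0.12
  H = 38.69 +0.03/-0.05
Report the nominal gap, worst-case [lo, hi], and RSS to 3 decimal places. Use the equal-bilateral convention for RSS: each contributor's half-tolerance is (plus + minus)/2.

nominal=-46.610 wc=[-48.247,-44.717] rss=0.766

Stack each dimension's contribution:
  -A: nom -47.100 → Σnom=-47.100; wc +0.330/-0.444 → slack +0.330/-0.444; half-tol=0.387, Σhalf²=0.149769
  +B: nom +43.000 → Σnom=-4.100; wc +0.430/-0.040 → slack +0.760/-0.484; half-tol=0.235, Σhalf²=0.204994
  -C: nom -7.200 → Σnom=-11.300; wc +0.083/-0.083 → slack +0.843/-0.567; half-tol=0.083, Σhalf²=0.211883
  -D: nom -7.400 → Σnom=-18.700; wc +0.450/-0.450 → slack +1.293/-1.017; half-tol=0.450, Σhalf²=0.414383
  -E: nom -26.000 → Σnom=-44.700; wc +0.060/-0.060 → slack +1.353/-1.077; half-tol=0.060, Σhalf²=0.417983
  -F: nom -36.600 → Σnom=-81.300; wc +0.390/-0.390 → slack +1.743/-1.467; half-tol=0.390, Σhalf²=0.570083
  -G: nom -4.000 → Σnom=-85.300; wc +0.120/-0.120 → slack +1.863/-1.587; half-tol=0.120, Σhalf²=0.584483
  +H: nom +38.690 → Σnom=-46.610; wc +0.030/-0.050 → slack +1.893/-1.637; half-tol=0.040, Σhalf²=0.586083
Nominal = -46.610. Worst-case = [-46.610 - 1.637, -46.610 + 1.893] = [-48.247, -44.717]. RSS = √0.586083 = 0.766.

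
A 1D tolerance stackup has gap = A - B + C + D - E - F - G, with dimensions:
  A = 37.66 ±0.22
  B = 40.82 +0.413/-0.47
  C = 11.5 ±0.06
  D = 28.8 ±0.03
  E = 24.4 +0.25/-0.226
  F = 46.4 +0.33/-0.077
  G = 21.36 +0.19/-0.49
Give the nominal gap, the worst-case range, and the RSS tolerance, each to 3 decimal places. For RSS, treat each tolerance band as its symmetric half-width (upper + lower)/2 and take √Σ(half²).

nominal=-55.020 wc=[-56.513,-53.447] rss=0.679

Stack each dimension's contribution:
  +A: nom +37.660 → Σnom=37.660; wc +0.220/-0.220 → slack +0.220/-0.220; half-tol=0.220, Σhalf²=0.048400
  -B: nom -40.820 → Σnom=-3.160; wc +0.470/-0.413 → slack +0.690/-0.633; half-tol=0.442, Σhalf²=0.243322
  +C: nom +11.500 → Σnom=8.340; wc +0.060/-0.060 → slack +0.750/-0.693; half-tol=0.060, Σhalf²=0.246922
  +D: nom +28.800 → Σnom=37.140; wc +0.030/-0.030 → slack +0.780/-0.723; half-tol=0.030, Σhalf²=0.247822
  -E: nom -24.400 → Σnom=12.740; wc +0.226/-0.250 → slack +1.006/-0.973; half-tol=0.238, Σhalf²=0.304466
  -F: nom -46.400 → Σnom=-33.660; wc +0.077/-0.330 → slack +1.083/-1.303; half-tol=0.204, Σhalf²=0.345878
  -G: nom -21.360 → Σnom=-55.020; wc +0.490/-0.190 → slack +1.573/-1.493; half-tol=0.340, Σhalf²=0.461478
Nominal = -55.020. Worst-case = [-55.020 - 1.493, -55.020 + 1.573] = [-56.513, -53.447]. RSS = √0.461478 = 0.679.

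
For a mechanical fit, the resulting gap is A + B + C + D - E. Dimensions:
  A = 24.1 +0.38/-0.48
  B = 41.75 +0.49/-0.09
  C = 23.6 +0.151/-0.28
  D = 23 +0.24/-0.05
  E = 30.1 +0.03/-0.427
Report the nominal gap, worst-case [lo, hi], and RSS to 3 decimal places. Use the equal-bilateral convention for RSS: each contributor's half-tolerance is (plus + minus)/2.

nominal=82.350 wc=[81.420,84.038] rss=0.623

Stack each dimension's contribution:
  +A: nom +24.100 → Σnom=24.100; wc +0.380/-0.480 → slack +0.380/-0.480; half-tol=0.430, Σhalf²=0.184900
  +B: nom +41.750 → Σnom=65.850; wc +0.490/-0.090 → slack +0.870/-0.570; half-tol=0.290, Σhalf²=0.269000
  +C: nom +23.600 → Σnom=89.450; wc +0.151/-0.280 → slack +1.021/-0.850; half-tol=0.216, Σhalf²=0.315440
  +D: nom +23.000 → Σnom=112.450; wc +0.240/-0.050 → slack +1.261/-0.900; half-tol=0.145, Σhalf²=0.336465
  -E: nom -30.100 → Σnom=82.350; wc +0.427/-0.030 → slack +1.688/-0.930; half-tol=0.228, Σhalf²=0.388678
Nominal = 82.350. Worst-case = [82.350 - 0.930, 82.350 + 1.688] = [81.420, 84.038]. RSS = √0.388678 = 0.623.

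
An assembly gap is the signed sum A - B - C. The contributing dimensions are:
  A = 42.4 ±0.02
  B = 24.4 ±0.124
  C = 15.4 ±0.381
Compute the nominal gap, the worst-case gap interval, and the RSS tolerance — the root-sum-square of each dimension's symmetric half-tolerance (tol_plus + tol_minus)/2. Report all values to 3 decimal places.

nominal=2.600 wc=[2.075,3.125] rss=0.401

Stack each dimension's contribution:
  +A: nom +42.400 → Σnom=42.400; wc +0.020/-0.020 → slack +0.020/-0.020; half-tol=0.020, Σhalf²=0.000400
  -B: nom -24.400 → Σnom=18.000; wc +0.124/-0.124 → slack +0.144/-0.144; half-tol=0.124, Σhalf²=0.015776
  -C: nom -15.400 → Σnom=2.600; wc +0.381/-0.381 → slack +0.525/-0.525; half-tol=0.381, Σhalf²=0.160937
Nominal = 2.600. Worst-case = [2.600 - 0.525, 2.600 + 0.525] = [2.075, 3.125]. RSS = √0.160937 = 0.401.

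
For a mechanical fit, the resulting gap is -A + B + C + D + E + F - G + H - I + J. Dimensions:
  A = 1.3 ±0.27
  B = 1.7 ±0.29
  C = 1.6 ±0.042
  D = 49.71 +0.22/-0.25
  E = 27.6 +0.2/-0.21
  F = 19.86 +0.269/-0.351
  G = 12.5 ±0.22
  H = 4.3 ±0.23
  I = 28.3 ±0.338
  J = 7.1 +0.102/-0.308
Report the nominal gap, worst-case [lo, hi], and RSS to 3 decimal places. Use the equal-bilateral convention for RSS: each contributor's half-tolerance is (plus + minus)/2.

Stack each dimension's contribution:
  -A: nom -1.300 → Σnom=-1.300; wc +0.270/-0.270 → slack +0.270/-0.270; half-tol=0.270, Σhalf²=0.072900
  +B: nom +1.700 → Σnom=0.400; wc +0.290/-0.290 → slack +0.560/-0.560; half-tol=0.290, Σhalf²=0.157000
  +C: nom +1.600 → Σnom=2.000; wc +0.042/-0.042 → slack +0.602/-0.602; half-tol=0.042, Σhalf²=0.158764
  +D: nom +49.710 → Σnom=51.710; wc +0.220/-0.250 → slack +0.822/-0.852; half-tol=0.235, Σhalf²=0.213989
  +E: nom +27.600 → Σnom=79.310; wc +0.200/-0.210 → slack +1.022/-1.062; half-tol=0.205, Σhalf²=0.256014
  +F: nom +19.860 → Σnom=99.170; wc +0.269/-0.351 → slack +1.291/-1.413; half-tol=0.310, Σhalf²=0.352114
  -G: nom -12.500 → Σnom=86.670; wc +0.220/-0.220 → slack +1.511/-1.633; half-tol=0.220, Σhalf²=0.400514
  +H: nom +4.300 → Σnom=90.970; wc +0.230/-0.230 → slack +1.741/-1.863; half-tol=0.230, Σhalf²=0.453414
  -I: nom -28.300 → Σnom=62.670; wc +0.338/-0.338 → slack +2.079/-2.201; half-tol=0.338, Σhalf²=0.567658
  +J: nom +7.100 → Σnom=69.770; wc +0.102/-0.308 → slack +2.181/-2.509; half-tol=0.205, Σhalf²=0.609683
Nominal = 69.770. Worst-case = [69.770 - 2.509, 69.770 + 2.181] = [67.261, 71.951]. RSS = √0.609683 = 0.781.

nominal=69.770 wc=[67.261,71.951] rss=0.781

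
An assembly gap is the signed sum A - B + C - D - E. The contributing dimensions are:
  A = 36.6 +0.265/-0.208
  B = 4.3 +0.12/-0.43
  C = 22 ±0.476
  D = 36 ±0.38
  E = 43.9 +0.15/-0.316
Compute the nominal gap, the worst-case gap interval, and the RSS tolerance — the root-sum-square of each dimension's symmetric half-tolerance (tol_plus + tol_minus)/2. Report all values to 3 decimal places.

Stack each dimension's contribution:
  +A: nom +36.600 → Σnom=36.600; wc +0.265/-0.208 → slack +0.265/-0.208; half-tol=0.236, Σhalf²=0.055932
  -B: nom -4.300 → Σnom=32.300; wc +0.430/-0.120 → slack +0.695/-0.328; half-tol=0.275, Σhalf²=0.131557
  +C: nom +22.000 → Σnom=54.300; wc +0.476/-0.476 → slack +1.171/-0.804; half-tol=0.476, Σhalf²=0.358133
  -D: nom -36.000 → Σnom=18.300; wc +0.380/-0.380 → slack +1.551/-1.184; half-tol=0.380, Σhalf²=0.502533
  -E: nom -43.900 → Σnom=-25.600; wc +0.316/-0.150 → slack +1.867/-1.334; half-tol=0.233, Σhalf²=0.556822
Nominal = -25.600. Worst-case = [-25.600 - 1.334, -25.600 + 1.867] = [-26.934, -23.733]. RSS = √0.556822 = 0.746.

nominal=-25.600 wc=[-26.934,-23.733] rss=0.746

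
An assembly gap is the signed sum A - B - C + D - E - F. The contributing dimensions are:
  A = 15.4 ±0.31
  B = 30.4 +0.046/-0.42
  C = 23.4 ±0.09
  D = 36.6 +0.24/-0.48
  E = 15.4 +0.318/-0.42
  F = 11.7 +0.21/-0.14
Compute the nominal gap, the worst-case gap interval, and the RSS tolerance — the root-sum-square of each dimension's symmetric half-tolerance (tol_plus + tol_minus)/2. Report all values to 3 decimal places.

Stack each dimension's contribution:
  +A: nom +15.400 → Σnom=15.400; wc +0.310/-0.310 → slack +0.310/-0.310; half-tol=0.310, Σhalf²=0.096100
  -B: nom -30.400 → Σnom=-15.000; wc +0.420/-0.046 → slack +0.730/-0.356; half-tol=0.233, Σhalf²=0.150389
  -C: nom -23.400 → Σnom=-38.400; wc +0.090/-0.090 → slack +0.820/-0.446; half-tol=0.090, Σhalf²=0.158489
  +D: nom +36.600 → Σnom=-1.800; wc +0.240/-0.480 → slack +1.060/-0.926; half-tol=0.360, Σhalf²=0.288089
  -E: nom -15.400 → Σnom=-17.200; wc +0.420/-0.318 → slack +1.480/-1.244; half-tol=0.369, Σhalf²=0.424250
  -F: nom -11.700 → Σnom=-28.900; wc +0.140/-0.210 → slack +1.620/-1.454; half-tol=0.175, Σhalf²=0.454875
Nominal = -28.900. Worst-case = [-28.900 - 1.454, -28.900 + 1.620] = [-30.354, -27.280]. RSS = √0.454875 = 0.674.

nominal=-28.900 wc=[-30.354,-27.280] rss=0.674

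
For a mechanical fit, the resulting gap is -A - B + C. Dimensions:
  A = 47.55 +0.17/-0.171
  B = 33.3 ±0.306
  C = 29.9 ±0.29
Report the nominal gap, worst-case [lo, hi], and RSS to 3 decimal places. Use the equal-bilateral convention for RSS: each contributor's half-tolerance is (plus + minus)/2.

nominal=-50.950 wc=[-51.716,-50.183] rss=0.455

Stack each dimension's contribution:
  -A: nom -47.550 → Σnom=-47.550; wc +0.171/-0.170 → slack +0.171/-0.170; half-tol=0.171, Σhalf²=0.029070
  -B: nom -33.300 → Σnom=-80.850; wc +0.306/-0.306 → slack +0.477/-0.476; half-tol=0.306, Σhalf²=0.122706
  +C: nom +29.900 → Σnom=-50.950; wc +0.290/-0.290 → slack +0.767/-0.766; half-tol=0.290, Σhalf²=0.206806
Nominal = -50.950. Worst-case = [-50.950 - 0.766, -50.950 + 0.767] = [-51.716, -50.183]. RSS = √0.206806 = 0.455.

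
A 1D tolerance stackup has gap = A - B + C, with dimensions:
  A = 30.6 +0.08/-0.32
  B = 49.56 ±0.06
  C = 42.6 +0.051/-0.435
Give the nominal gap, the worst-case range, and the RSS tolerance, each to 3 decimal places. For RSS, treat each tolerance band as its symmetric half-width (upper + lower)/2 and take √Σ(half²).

Stack each dimension's contribution:
  +A: nom +30.600 → Σnom=30.600; wc +0.080/-0.320 → slack +0.080/-0.320; half-tol=0.200, Σhalf²=0.040000
  -B: nom -49.560 → Σnom=-18.960; wc +0.060/-0.060 → slack +0.140/-0.380; half-tol=0.060, Σhalf²=0.043600
  +C: nom +42.600 → Σnom=23.640; wc +0.051/-0.435 → slack +0.191/-0.815; half-tol=0.243, Σhalf²=0.102649
Nominal = 23.640. Worst-case = [23.640 - 0.815, 23.640 + 0.191] = [22.825, 23.831]. RSS = √0.102649 = 0.320.

nominal=23.640 wc=[22.825,23.831] rss=0.320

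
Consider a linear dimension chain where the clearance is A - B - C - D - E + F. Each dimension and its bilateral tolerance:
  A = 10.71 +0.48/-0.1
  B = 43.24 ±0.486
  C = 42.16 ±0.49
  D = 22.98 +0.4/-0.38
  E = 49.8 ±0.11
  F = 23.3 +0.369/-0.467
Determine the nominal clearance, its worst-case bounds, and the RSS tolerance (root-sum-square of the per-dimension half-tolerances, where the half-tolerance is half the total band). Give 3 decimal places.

Stack each dimension's contribution:
  +A: nom +10.710 → Σnom=10.710; wc +0.480/-0.100 → slack +0.480/-0.100; half-tol=0.290, Σhalf²=0.084100
  -B: nom -43.240 → Σnom=-32.530; wc +0.486/-0.486 → slack +0.966/-0.586; half-tol=0.486, Σhalf²=0.320296
  -C: nom -42.160 → Σnom=-74.690; wc +0.490/-0.490 → slack +1.456/-1.076; half-tol=0.490, Σhalf²=0.560396
  -D: nom -22.980 → Σnom=-97.670; wc +0.380/-0.400 → slack +1.836/-1.476; half-tol=0.390, Σhalf²=0.712496
  -E: nom -49.800 → Σnom=-147.470; wc +0.110/-0.110 → slack +1.946/-1.586; half-tol=0.110, Σhalf²=0.724596
  +F: nom +23.300 → Σnom=-124.170; wc +0.369/-0.467 → slack +2.315/-2.053; half-tol=0.418, Σhalf²=0.899320
Nominal = -124.170. Worst-case = [-124.170 - 2.053, -124.170 + 2.315] = [-126.223, -121.855]. RSS = √0.899320 = 0.948.

nominal=-124.170 wc=[-126.223,-121.855] rss=0.948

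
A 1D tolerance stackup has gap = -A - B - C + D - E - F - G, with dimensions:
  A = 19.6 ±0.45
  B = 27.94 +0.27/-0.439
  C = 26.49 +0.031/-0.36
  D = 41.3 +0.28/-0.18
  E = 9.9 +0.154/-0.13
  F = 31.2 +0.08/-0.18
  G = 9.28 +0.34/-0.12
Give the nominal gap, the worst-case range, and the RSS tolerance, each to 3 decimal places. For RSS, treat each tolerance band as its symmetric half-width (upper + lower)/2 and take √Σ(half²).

Stack each dimension's contribution:
  -A: nom -19.600 → Σnom=-19.600; wc +0.450/-0.450 → slack +0.450/-0.450; half-tol=0.450, Σhalf²=0.202500
  -B: nom -27.940 → Σnom=-47.540; wc +0.439/-0.270 → slack +0.889/-0.720; half-tol=0.355, Σhalf²=0.328170
  -C: nom -26.490 → Σnom=-74.030; wc +0.360/-0.031 → slack +1.249/-0.751; half-tol=0.196, Σhalf²=0.366391
  +D: nom +41.300 → Σnom=-32.730; wc +0.280/-0.180 → slack +1.529/-0.931; half-tol=0.230, Σhalf²=0.419291
  -E: nom -9.900 → Σnom=-42.630; wc +0.130/-0.154 → slack +1.659/-1.085; half-tol=0.142, Σhalf²=0.439455
  -F: nom -31.200 → Σnom=-73.830; wc +0.180/-0.080 → slack +1.839/-1.165; half-tol=0.130, Σhalf²=0.456355
  -G: nom -9.280 → Σnom=-83.110; wc +0.120/-0.340 → slack +1.959/-1.505; half-tol=0.230, Σhalf²=0.509255
Nominal = -83.110. Worst-case = [-83.110 - 1.505, -83.110 + 1.959] = [-84.615, -81.151]. RSS = √0.509255 = 0.714.

nominal=-83.110 wc=[-84.615,-81.151] rss=0.714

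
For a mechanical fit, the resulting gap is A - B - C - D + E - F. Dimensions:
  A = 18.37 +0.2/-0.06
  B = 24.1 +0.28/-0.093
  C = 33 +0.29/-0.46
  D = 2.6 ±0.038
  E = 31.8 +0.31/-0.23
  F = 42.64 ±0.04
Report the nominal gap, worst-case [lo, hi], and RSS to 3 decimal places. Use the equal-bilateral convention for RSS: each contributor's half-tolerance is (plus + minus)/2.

Stack each dimension's contribution:
  +A: nom +18.370 → Σnom=18.370; wc +0.200/-0.060 → slack +0.200/-0.060; half-tol=0.130, Σhalf²=0.016900
  -B: nom -24.100 → Σnom=-5.730; wc +0.093/-0.280 → slack +0.293/-0.340; half-tol=0.186, Σhalf²=0.051682
  -C: nom -33.000 → Σnom=-38.730; wc +0.460/-0.290 → slack +0.753/-0.630; half-tol=0.375, Σhalf²=0.192307
  -D: nom -2.600 → Σnom=-41.330; wc +0.038/-0.038 → slack +0.791/-0.668; half-tol=0.038, Σhalf²=0.193751
  +E: nom +31.800 → Σnom=-9.530; wc +0.310/-0.230 → slack +1.101/-0.898; half-tol=0.270, Σhalf²=0.266651
  -F: nom -42.640 → Σnom=-52.170; wc +0.040/-0.040 → slack +1.141/-0.938; half-tol=0.040, Σhalf²=0.268251
Nominal = -52.170. Worst-case = [-52.170 - 0.938, -52.170 + 1.141] = [-53.108, -51.029]. RSS = √0.268251 = 0.518.

nominal=-52.170 wc=[-53.108,-51.029] rss=0.518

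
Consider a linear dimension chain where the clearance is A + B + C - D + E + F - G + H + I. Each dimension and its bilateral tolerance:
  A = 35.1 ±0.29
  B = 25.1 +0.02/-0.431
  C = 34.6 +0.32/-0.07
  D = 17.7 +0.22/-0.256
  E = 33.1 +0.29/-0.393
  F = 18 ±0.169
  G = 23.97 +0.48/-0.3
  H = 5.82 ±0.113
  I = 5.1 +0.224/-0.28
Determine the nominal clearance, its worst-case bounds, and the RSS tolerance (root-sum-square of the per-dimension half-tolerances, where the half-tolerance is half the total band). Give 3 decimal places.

nominal=115.150 wc=[112.704,117.132] rss=0.777

Stack each dimension's contribution:
  +A: nom +35.100 → Σnom=35.100; wc +0.290/-0.290 → slack +0.290/-0.290; half-tol=0.290, Σhalf²=0.084100
  +B: nom +25.100 → Σnom=60.200; wc +0.020/-0.431 → slack +0.310/-0.721; half-tol=0.226, Σhalf²=0.134950
  +C: nom +34.600 → Σnom=94.800; wc +0.320/-0.070 → slack +0.630/-0.791; half-tol=0.195, Σhalf²=0.172975
  -D: nom -17.700 → Σnom=77.100; wc +0.256/-0.220 → slack +0.886/-1.011; half-tol=0.238, Σhalf²=0.229619
  +E: nom +33.100 → Σnom=110.200; wc +0.290/-0.393 → slack +1.176/-1.404; half-tol=0.342, Σhalf²=0.346242
  +F: nom +18.000 → Σnom=128.200; wc +0.169/-0.169 → slack +1.345/-1.573; half-tol=0.169, Σhalf²=0.374803
  -G: nom -23.970 → Σnom=104.230; wc +0.300/-0.480 → slack +1.645/-2.053; half-tol=0.390, Σhalf²=0.526903
  +H: nom +5.820 → Σnom=110.050; wc +0.113/-0.113 → slack +1.758/-2.166; half-tol=0.113, Σhalf²=0.539672
  +I: nom +5.100 → Σnom=115.150; wc +0.224/-0.280 → slack +1.982/-2.446; half-tol=0.252, Σhalf²=0.603176
Nominal = 115.150. Worst-case = [115.150 - 2.446, 115.150 + 1.982] = [112.704, 117.132]. RSS = √0.603176 = 0.777.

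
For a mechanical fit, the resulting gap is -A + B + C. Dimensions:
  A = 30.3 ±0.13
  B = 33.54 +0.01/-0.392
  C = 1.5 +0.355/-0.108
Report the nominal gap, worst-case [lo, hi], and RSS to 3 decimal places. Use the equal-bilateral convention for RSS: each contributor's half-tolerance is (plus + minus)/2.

nominal=4.740 wc=[4.110,5.235] rss=0.333

Stack each dimension's contribution:
  -A: nom -30.300 → Σnom=-30.300; wc +0.130/-0.130 → slack +0.130/-0.130; half-tol=0.130, Σhalf²=0.016900
  +B: nom +33.540 → Σnom=3.240; wc +0.010/-0.392 → slack +0.140/-0.522; half-tol=0.201, Σhalf²=0.057301
  +C: nom +1.500 → Σnom=4.740; wc +0.355/-0.108 → slack +0.495/-0.630; half-tol=0.231, Σhalf²=0.110893
Nominal = 4.740. Worst-case = [4.740 - 0.630, 4.740 + 0.495] = [4.110, 5.235]. RSS = √0.110893 = 0.333.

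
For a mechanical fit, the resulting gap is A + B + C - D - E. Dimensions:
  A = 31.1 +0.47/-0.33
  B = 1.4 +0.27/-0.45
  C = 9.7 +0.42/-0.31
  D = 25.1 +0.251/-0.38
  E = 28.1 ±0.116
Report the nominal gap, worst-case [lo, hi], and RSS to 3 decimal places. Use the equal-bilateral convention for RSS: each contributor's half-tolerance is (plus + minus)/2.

nominal=-11.000 wc=[-12.457,-9.344] rss=0.732

Stack each dimension's contribution:
  +A: nom +31.100 → Σnom=31.100; wc +0.470/-0.330 → slack +0.470/-0.330; half-tol=0.400, Σhalf²=0.160000
  +B: nom +1.400 → Σnom=32.500; wc +0.270/-0.450 → slack +0.740/-0.780; half-tol=0.360, Σhalf²=0.289600
  +C: nom +9.700 → Σnom=42.200; wc +0.420/-0.310 → slack +1.160/-1.090; half-tol=0.365, Σhalf²=0.422825
  -D: nom -25.100 → Σnom=17.100; wc +0.380/-0.251 → slack +1.540/-1.341; half-tol=0.316, Σhalf²=0.522365
  -E: nom -28.100 → Σnom=-11.000; wc +0.116/-0.116 → slack +1.656/-1.457; half-tol=0.116, Σhalf²=0.535821
Nominal = -11.000. Worst-case = [-11.000 - 1.457, -11.000 + 1.656] = [-12.457, -9.344]. RSS = √0.535821 = 0.732.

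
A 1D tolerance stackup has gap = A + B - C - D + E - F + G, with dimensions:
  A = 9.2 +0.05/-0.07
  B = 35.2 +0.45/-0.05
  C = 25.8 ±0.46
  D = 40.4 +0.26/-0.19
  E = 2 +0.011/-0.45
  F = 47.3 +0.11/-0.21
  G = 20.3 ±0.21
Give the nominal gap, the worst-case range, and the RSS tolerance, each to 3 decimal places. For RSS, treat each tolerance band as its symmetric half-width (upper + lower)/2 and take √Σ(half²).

nominal=-46.800 wc=[-48.410,-45.219] rss=0.672

Stack each dimension's contribution:
  +A: nom +9.200 → Σnom=9.200; wc +0.050/-0.070 → slack +0.050/-0.070; half-tol=0.060, Σhalf²=0.003600
  +B: nom +35.200 → Σnom=44.400; wc +0.450/-0.050 → slack +0.500/-0.120; half-tol=0.250, Σhalf²=0.066100
  -C: nom -25.800 → Σnom=18.600; wc +0.460/-0.460 → slack +0.960/-0.580; half-tol=0.460, Σhalf²=0.277700
  -D: nom -40.400 → Σnom=-21.800; wc +0.190/-0.260 → slack +1.150/-0.840; half-tol=0.225, Σhalf²=0.328325
  +E: nom +2.000 → Σnom=-19.800; wc +0.011/-0.450 → slack +1.161/-1.290; half-tol=0.231, Σhalf²=0.381455
  -F: nom -47.300 → Σnom=-67.100; wc +0.210/-0.110 → slack +1.371/-1.400; half-tol=0.160, Σhalf²=0.407055
  +G: nom +20.300 → Σnom=-46.800; wc +0.210/-0.210 → slack +1.581/-1.610; half-tol=0.210, Σhalf²=0.451155
Nominal = -46.800. Worst-case = [-46.800 - 1.610, -46.800 + 1.581] = [-48.410, -45.219]. RSS = √0.451155 = 0.672.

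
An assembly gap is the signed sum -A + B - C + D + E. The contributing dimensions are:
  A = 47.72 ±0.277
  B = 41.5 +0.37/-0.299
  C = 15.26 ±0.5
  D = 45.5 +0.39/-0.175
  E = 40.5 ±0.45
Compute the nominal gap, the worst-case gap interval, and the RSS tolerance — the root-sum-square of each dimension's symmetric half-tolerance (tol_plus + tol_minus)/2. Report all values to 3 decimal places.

Stack each dimension's contribution:
  -A: nom -47.720 → Σnom=-47.720; wc +0.277/-0.277 → slack +0.277/-0.277; half-tol=0.277, Σhalf²=0.076729
  +B: nom +41.500 → Σnom=-6.220; wc +0.370/-0.299 → slack +0.647/-0.576; half-tol=0.335, Σhalf²=0.188619
  -C: nom -15.260 → Σnom=-21.480; wc +0.500/-0.500 → slack +1.147/-1.076; half-tol=0.500, Σhalf²=0.438619
  +D: nom +45.500 → Σnom=24.020; wc +0.390/-0.175 → slack +1.537/-1.251; half-tol=0.282, Σhalf²=0.518425
  +E: nom +40.500 → Σnom=64.520; wc +0.450/-0.450 → slack +1.987/-1.701; half-tol=0.450, Σhalf²=0.720925
Nominal = 64.520. Worst-case = [64.520 - 1.701, 64.520 + 1.987] = [62.819, 66.507]. RSS = √0.720925 = 0.849.

nominal=64.520 wc=[62.819,66.507] rss=0.849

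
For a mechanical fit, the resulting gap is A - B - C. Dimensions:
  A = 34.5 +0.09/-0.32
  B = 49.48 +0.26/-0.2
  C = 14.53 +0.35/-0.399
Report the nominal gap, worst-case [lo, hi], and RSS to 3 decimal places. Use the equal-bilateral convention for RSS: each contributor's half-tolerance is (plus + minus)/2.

Stack each dimension's contribution:
  +A: nom +34.500 → Σnom=34.500; wc +0.090/-0.320 → slack +0.090/-0.320; half-tol=0.205, Σhalf²=0.042025
  -B: nom -49.480 → Σnom=-14.980; wc +0.200/-0.260 → slack +0.290/-0.580; half-tol=0.230, Σhalf²=0.094925
  -C: nom -14.530 → Σnom=-29.510; wc +0.399/-0.350 → slack +0.689/-0.930; half-tol=0.374, Σhalf²=0.235175
Nominal = -29.510. Worst-case = [-29.510 - 0.930, -29.510 + 0.689] = [-30.440, -28.821]. RSS = √0.235175 = 0.485.

nominal=-29.510 wc=[-30.440,-28.821] rss=0.485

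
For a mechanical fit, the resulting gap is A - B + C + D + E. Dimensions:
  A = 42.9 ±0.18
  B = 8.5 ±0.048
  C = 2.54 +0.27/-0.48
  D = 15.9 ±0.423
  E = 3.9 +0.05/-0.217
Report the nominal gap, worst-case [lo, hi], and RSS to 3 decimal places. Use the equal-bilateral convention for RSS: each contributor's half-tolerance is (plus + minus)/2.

Stack each dimension's contribution:
  +A: nom +42.900 → Σnom=42.900; wc +0.180/-0.180 → slack +0.180/-0.180; half-tol=0.180, Σhalf²=0.032400
  -B: nom -8.500 → Σnom=34.400; wc +0.048/-0.048 → slack +0.228/-0.228; half-tol=0.048, Σhalf²=0.034704
  +C: nom +2.540 → Σnom=36.940; wc +0.270/-0.480 → slack +0.498/-0.708; half-tol=0.375, Σhalf²=0.175329
  +D: nom +15.900 → Σnom=52.840; wc +0.423/-0.423 → slack +0.921/-1.131; half-tol=0.423, Σhalf²=0.354258
  +E: nom +3.900 → Σnom=56.740; wc +0.050/-0.217 → slack +0.971/-1.348; half-tol=0.134, Σhalf²=0.372080
Nominal = 56.740. Worst-case = [56.740 - 1.348, 56.740 + 0.971] = [55.392, 57.711]. RSS = √0.372080 = 0.610.

nominal=56.740 wc=[55.392,57.711] rss=0.610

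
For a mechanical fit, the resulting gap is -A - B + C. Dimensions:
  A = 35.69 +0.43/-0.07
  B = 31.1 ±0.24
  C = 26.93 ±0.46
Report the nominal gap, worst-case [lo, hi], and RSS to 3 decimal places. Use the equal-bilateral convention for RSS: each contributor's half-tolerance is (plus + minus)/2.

nominal=-39.860 wc=[-40.990,-39.090] rss=0.576

Stack each dimension's contribution:
  -A: nom -35.690 → Σnom=-35.690; wc +0.070/-0.430 → slack +0.070/-0.430; half-tol=0.250, Σhalf²=0.062500
  -B: nom -31.100 → Σnom=-66.790; wc +0.240/-0.240 → slack +0.310/-0.670; half-tol=0.240, Σhalf²=0.120100
  +C: nom +26.930 → Σnom=-39.860; wc +0.460/-0.460 → slack +0.770/-1.130; half-tol=0.460, Σhalf²=0.331700
Nominal = -39.860. Worst-case = [-39.860 - 1.130, -39.860 + 0.770] = [-40.990, -39.090]. RSS = √0.331700 = 0.576.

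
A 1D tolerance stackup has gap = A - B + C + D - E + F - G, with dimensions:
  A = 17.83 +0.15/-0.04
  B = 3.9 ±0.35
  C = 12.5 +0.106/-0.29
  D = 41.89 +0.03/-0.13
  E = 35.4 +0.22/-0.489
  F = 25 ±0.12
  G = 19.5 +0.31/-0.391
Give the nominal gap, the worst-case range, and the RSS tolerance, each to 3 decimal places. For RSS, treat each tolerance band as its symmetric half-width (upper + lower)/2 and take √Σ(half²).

nominal=38.420 wc=[36.960,40.056] rss=0.663

Stack each dimension's contribution:
  +A: nom +17.830 → Σnom=17.830; wc +0.150/-0.040 → slack +0.150/-0.040; half-tol=0.095, Σhalf²=0.009025
  -B: nom -3.900 → Σnom=13.930; wc +0.350/-0.350 → slack +0.500/-0.390; half-tol=0.350, Σhalf²=0.131525
  +C: nom +12.500 → Σnom=26.430; wc +0.106/-0.290 → slack +0.606/-0.680; half-tol=0.198, Σhalf²=0.170729
  +D: nom +41.890 → Σnom=68.320; wc +0.030/-0.130 → slack +0.636/-0.810; half-tol=0.080, Σhalf²=0.177129
  -E: nom -35.400 → Σnom=32.920; wc +0.489/-0.220 → slack +1.125/-1.030; half-tol=0.354, Σhalf²=0.302799
  +F: nom +25.000 → Σnom=57.920; wc +0.120/-0.120 → slack +1.245/-1.150; half-tol=0.120, Σhalf²=0.317199
  -G: nom -19.500 → Σnom=38.420; wc +0.391/-0.310 → slack +1.636/-1.460; half-tol=0.351, Σhalf²=0.440049
Nominal = 38.420. Worst-case = [38.420 - 1.460, 38.420 + 1.636] = [36.960, 40.056]. RSS = √0.440049 = 0.663.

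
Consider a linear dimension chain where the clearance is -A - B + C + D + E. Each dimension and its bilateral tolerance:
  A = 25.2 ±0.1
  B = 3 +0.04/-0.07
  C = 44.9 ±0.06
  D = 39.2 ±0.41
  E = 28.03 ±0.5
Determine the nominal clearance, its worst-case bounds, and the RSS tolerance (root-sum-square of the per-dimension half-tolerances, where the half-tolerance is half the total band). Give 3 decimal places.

nominal=83.930 wc=[82.820,85.070] rss=0.659

Stack each dimension's contribution:
  -A: nom -25.200 → Σnom=-25.200; wc +0.100/-0.100 → slack +0.100/-0.100; half-tol=0.100, Σhalf²=0.010000
  -B: nom -3.000 → Σnom=-28.200; wc +0.070/-0.040 → slack +0.170/-0.140; half-tol=0.055, Σhalf²=0.013025
  +C: nom +44.900 → Σnom=16.700; wc +0.060/-0.060 → slack +0.230/-0.200; half-tol=0.060, Σhalf²=0.016625
  +D: nom +39.200 → Σnom=55.900; wc +0.410/-0.410 → slack +0.640/-0.610; half-tol=0.410, Σhalf²=0.184725
  +E: nom +28.030 → Σnom=83.930; wc +0.500/-0.500 → slack +1.140/-1.110; half-tol=0.500, Σhalf²=0.434725
Nominal = 83.930. Worst-case = [83.930 - 1.110, 83.930 + 1.140] = [82.820, 85.070]. RSS = √0.434725 = 0.659.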